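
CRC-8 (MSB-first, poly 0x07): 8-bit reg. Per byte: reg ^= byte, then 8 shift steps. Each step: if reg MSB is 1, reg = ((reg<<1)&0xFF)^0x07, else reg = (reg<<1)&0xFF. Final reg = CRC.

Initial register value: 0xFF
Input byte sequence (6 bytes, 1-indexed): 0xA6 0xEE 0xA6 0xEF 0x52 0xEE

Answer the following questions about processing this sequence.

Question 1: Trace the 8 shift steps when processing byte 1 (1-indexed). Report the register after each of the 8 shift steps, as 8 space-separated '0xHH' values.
Register before byte 1: 0xFF
After XOR with byte 0xA6: 0x59

Answer: 0xB2 0x63 0xC6 0x8B 0x11 0x22 0x44 0x88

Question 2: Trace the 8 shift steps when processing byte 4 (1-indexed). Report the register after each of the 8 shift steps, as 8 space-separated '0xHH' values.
Answer: 0x3E 0x7C 0xF8 0xF7 0xE9 0xD5 0xAD 0x5D

Derivation:
After byte 1 (0xA6): reg=0x88
After byte 2 (0xEE): reg=0x35
After byte 3 (0xA6): reg=0xF0
Register before byte 4: 0xF0
After XOR with byte 0xEF: 0x1F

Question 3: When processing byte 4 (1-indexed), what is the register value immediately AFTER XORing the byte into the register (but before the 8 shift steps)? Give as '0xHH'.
Answer: 0x1F

Derivation:
Register before byte 4: 0xF0
Byte 4: 0xEF
0xF0 XOR 0xEF = 0x1F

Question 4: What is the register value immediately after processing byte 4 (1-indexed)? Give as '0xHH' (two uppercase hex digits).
Answer: 0x5D

Derivation:
After byte 1 (0xA6): reg=0x88
After byte 2 (0xEE): reg=0x35
After byte 3 (0xA6): reg=0xF0
After byte 4 (0xEF): reg=0x5D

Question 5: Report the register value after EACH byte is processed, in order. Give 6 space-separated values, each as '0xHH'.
0x88 0x35 0xF0 0x5D 0x2D 0x47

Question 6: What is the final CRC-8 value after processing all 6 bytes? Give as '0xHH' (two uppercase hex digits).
After byte 1 (0xA6): reg=0x88
After byte 2 (0xEE): reg=0x35
After byte 3 (0xA6): reg=0xF0
After byte 4 (0xEF): reg=0x5D
After byte 5 (0x52): reg=0x2D
After byte 6 (0xEE): reg=0x47

Answer: 0x47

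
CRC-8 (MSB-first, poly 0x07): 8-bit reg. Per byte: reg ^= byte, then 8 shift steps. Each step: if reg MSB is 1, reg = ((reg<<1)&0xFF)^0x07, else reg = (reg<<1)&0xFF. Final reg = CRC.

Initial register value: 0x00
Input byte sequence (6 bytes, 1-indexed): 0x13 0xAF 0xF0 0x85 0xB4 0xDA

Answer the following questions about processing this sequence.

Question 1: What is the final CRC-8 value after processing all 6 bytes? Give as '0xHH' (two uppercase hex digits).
Answer: 0xFD

Derivation:
After byte 1 (0x13): reg=0x79
After byte 2 (0xAF): reg=0x2C
After byte 3 (0xF0): reg=0x1A
After byte 4 (0x85): reg=0xD4
After byte 5 (0xB4): reg=0x27
After byte 6 (0xDA): reg=0xFD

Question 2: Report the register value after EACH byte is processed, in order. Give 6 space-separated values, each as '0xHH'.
0x79 0x2C 0x1A 0xD4 0x27 0xFD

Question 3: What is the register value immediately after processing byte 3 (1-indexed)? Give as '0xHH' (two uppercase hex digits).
Answer: 0x1A

Derivation:
After byte 1 (0x13): reg=0x79
After byte 2 (0xAF): reg=0x2C
After byte 3 (0xF0): reg=0x1A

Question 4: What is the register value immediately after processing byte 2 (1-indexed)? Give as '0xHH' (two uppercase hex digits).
Answer: 0x2C

Derivation:
After byte 1 (0x13): reg=0x79
After byte 2 (0xAF): reg=0x2C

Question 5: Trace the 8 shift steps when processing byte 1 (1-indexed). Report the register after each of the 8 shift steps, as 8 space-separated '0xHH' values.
Register before byte 1: 0x00
After XOR with byte 0x13: 0x13

Answer: 0x26 0x4C 0x98 0x37 0x6E 0xDC 0xBF 0x79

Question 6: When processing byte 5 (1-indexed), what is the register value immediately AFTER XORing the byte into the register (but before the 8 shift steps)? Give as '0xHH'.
Answer: 0x60

Derivation:
Register before byte 5: 0xD4
Byte 5: 0xB4
0xD4 XOR 0xB4 = 0x60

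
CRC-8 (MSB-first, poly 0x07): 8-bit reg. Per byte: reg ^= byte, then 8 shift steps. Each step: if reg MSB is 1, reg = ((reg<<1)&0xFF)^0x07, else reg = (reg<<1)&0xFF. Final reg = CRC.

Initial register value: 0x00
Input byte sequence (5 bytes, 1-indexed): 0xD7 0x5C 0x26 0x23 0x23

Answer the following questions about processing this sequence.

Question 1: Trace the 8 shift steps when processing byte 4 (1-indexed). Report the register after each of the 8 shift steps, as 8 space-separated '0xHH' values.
Answer: 0x30 0x60 0xC0 0x87 0x09 0x12 0x24 0x48

Derivation:
After byte 1 (0xD7): reg=0x2B
After byte 2 (0x5C): reg=0x42
After byte 3 (0x26): reg=0x3B
Register before byte 4: 0x3B
After XOR with byte 0x23: 0x18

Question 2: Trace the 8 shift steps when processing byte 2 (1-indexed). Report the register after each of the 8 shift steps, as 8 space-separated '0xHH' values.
Answer: 0xEE 0xDB 0xB1 0x65 0xCA 0x93 0x21 0x42

Derivation:
After byte 1 (0xD7): reg=0x2B
Register before byte 2: 0x2B
After XOR with byte 0x5C: 0x77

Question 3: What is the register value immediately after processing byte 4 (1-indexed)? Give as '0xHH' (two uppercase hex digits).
After byte 1 (0xD7): reg=0x2B
After byte 2 (0x5C): reg=0x42
After byte 3 (0x26): reg=0x3B
After byte 4 (0x23): reg=0x48

Answer: 0x48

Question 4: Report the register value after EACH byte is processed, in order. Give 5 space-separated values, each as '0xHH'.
0x2B 0x42 0x3B 0x48 0x16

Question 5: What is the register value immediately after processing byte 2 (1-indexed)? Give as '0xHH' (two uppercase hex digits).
Answer: 0x42

Derivation:
After byte 1 (0xD7): reg=0x2B
After byte 2 (0x5C): reg=0x42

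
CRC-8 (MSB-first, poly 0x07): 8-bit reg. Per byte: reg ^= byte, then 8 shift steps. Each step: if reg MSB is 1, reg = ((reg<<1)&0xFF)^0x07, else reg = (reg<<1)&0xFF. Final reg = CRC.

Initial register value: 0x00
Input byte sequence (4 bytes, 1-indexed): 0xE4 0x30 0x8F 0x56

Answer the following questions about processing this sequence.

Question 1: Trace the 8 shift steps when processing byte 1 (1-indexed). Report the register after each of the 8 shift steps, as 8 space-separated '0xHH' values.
Answer: 0xCF 0x99 0x35 0x6A 0xD4 0xAF 0x59 0xB2

Derivation:
Register before byte 1: 0x00
After XOR with byte 0xE4: 0xE4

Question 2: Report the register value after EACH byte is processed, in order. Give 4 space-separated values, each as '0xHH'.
0xB2 0x87 0x38 0x0D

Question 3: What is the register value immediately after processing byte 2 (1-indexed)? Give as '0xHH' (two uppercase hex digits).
Answer: 0x87

Derivation:
After byte 1 (0xE4): reg=0xB2
After byte 2 (0x30): reg=0x87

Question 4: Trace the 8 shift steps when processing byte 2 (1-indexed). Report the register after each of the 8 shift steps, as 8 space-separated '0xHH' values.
After byte 1 (0xE4): reg=0xB2
Register before byte 2: 0xB2
After XOR with byte 0x30: 0x82

Answer: 0x03 0x06 0x0C 0x18 0x30 0x60 0xC0 0x87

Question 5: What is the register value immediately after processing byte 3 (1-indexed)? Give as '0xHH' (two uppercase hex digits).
After byte 1 (0xE4): reg=0xB2
After byte 2 (0x30): reg=0x87
After byte 3 (0x8F): reg=0x38

Answer: 0x38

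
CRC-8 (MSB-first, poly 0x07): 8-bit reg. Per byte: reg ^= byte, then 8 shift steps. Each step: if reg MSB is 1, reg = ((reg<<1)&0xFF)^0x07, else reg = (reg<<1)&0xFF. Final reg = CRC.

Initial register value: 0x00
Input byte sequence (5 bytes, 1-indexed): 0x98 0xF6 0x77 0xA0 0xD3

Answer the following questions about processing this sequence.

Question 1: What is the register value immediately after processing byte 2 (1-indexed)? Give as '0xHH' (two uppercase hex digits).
Answer: 0x85

Derivation:
After byte 1 (0x98): reg=0xC1
After byte 2 (0xF6): reg=0x85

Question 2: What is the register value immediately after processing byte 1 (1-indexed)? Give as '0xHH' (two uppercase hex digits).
Answer: 0xC1

Derivation:
After byte 1 (0x98): reg=0xC1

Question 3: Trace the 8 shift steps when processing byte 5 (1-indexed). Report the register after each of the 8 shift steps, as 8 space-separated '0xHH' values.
Answer: 0x0F 0x1E 0x3C 0x78 0xF0 0xE7 0xC9 0x95

Derivation:
After byte 1 (0x98): reg=0xC1
After byte 2 (0xF6): reg=0x85
After byte 3 (0x77): reg=0xD0
After byte 4 (0xA0): reg=0x57
Register before byte 5: 0x57
After XOR with byte 0xD3: 0x84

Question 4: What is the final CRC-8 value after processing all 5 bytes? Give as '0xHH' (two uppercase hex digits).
After byte 1 (0x98): reg=0xC1
After byte 2 (0xF6): reg=0x85
After byte 3 (0x77): reg=0xD0
After byte 4 (0xA0): reg=0x57
After byte 5 (0xD3): reg=0x95

Answer: 0x95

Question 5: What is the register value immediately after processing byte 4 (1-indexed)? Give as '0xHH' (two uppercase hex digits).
After byte 1 (0x98): reg=0xC1
After byte 2 (0xF6): reg=0x85
After byte 3 (0x77): reg=0xD0
After byte 4 (0xA0): reg=0x57

Answer: 0x57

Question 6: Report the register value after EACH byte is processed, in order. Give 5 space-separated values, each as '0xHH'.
0xC1 0x85 0xD0 0x57 0x95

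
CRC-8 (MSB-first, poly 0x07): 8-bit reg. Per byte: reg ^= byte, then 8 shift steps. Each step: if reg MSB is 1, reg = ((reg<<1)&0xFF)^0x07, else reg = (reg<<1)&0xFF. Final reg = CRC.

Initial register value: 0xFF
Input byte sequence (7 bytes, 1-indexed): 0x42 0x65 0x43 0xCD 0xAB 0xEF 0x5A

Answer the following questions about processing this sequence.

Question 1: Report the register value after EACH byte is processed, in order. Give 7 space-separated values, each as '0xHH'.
0x3A 0x9A 0x01 0x6A 0x49 0x7B 0xE7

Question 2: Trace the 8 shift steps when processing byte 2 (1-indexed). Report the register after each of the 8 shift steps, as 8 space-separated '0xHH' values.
Answer: 0xBE 0x7B 0xF6 0xEB 0xD1 0xA5 0x4D 0x9A

Derivation:
After byte 1 (0x42): reg=0x3A
Register before byte 2: 0x3A
After XOR with byte 0x65: 0x5F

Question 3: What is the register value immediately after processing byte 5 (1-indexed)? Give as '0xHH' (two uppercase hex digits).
After byte 1 (0x42): reg=0x3A
After byte 2 (0x65): reg=0x9A
After byte 3 (0x43): reg=0x01
After byte 4 (0xCD): reg=0x6A
After byte 5 (0xAB): reg=0x49

Answer: 0x49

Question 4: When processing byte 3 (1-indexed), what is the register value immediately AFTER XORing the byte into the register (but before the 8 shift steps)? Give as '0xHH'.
Answer: 0xD9

Derivation:
Register before byte 3: 0x9A
Byte 3: 0x43
0x9A XOR 0x43 = 0xD9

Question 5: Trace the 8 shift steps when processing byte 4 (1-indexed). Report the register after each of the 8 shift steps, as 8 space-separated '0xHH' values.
Answer: 0x9F 0x39 0x72 0xE4 0xCF 0x99 0x35 0x6A

Derivation:
After byte 1 (0x42): reg=0x3A
After byte 2 (0x65): reg=0x9A
After byte 3 (0x43): reg=0x01
Register before byte 4: 0x01
After XOR with byte 0xCD: 0xCC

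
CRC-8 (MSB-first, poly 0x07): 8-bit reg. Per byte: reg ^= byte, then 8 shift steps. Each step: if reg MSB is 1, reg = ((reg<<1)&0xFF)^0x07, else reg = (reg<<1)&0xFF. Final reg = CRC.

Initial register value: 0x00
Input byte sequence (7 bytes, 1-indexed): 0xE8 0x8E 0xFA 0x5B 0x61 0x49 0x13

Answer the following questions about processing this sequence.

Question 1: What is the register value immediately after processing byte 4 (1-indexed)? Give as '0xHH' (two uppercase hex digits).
Answer: 0xE3

Derivation:
After byte 1 (0xE8): reg=0x96
After byte 2 (0x8E): reg=0x48
After byte 3 (0xFA): reg=0x17
After byte 4 (0x5B): reg=0xE3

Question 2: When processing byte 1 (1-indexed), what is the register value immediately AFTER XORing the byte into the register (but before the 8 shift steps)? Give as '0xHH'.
Answer: 0xE8

Derivation:
Register before byte 1: 0x00
Byte 1: 0xE8
0x00 XOR 0xE8 = 0xE8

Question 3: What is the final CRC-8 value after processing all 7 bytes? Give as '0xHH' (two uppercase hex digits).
After byte 1 (0xE8): reg=0x96
After byte 2 (0x8E): reg=0x48
After byte 3 (0xFA): reg=0x17
After byte 4 (0x5B): reg=0xE3
After byte 5 (0x61): reg=0x87
After byte 6 (0x49): reg=0x64
After byte 7 (0x13): reg=0x42

Answer: 0x42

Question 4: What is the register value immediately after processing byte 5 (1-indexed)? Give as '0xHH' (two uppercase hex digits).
Answer: 0x87

Derivation:
After byte 1 (0xE8): reg=0x96
After byte 2 (0x8E): reg=0x48
After byte 3 (0xFA): reg=0x17
After byte 4 (0x5B): reg=0xE3
After byte 5 (0x61): reg=0x87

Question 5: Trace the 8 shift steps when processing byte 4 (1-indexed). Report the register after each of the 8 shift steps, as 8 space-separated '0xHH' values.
Answer: 0x98 0x37 0x6E 0xDC 0xBF 0x79 0xF2 0xE3

Derivation:
After byte 1 (0xE8): reg=0x96
After byte 2 (0x8E): reg=0x48
After byte 3 (0xFA): reg=0x17
Register before byte 4: 0x17
After XOR with byte 0x5B: 0x4C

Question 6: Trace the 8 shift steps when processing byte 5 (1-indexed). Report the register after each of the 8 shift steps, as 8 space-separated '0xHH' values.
Answer: 0x03 0x06 0x0C 0x18 0x30 0x60 0xC0 0x87

Derivation:
After byte 1 (0xE8): reg=0x96
After byte 2 (0x8E): reg=0x48
After byte 3 (0xFA): reg=0x17
After byte 4 (0x5B): reg=0xE3
Register before byte 5: 0xE3
After XOR with byte 0x61: 0x82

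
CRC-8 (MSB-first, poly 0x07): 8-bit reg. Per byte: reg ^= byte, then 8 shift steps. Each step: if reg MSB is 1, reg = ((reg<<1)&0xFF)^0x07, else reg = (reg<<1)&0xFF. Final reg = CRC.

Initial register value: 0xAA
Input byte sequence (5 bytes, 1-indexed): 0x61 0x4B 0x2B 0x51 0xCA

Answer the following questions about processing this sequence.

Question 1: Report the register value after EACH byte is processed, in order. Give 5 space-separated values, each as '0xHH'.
0x7F 0x8C 0x7C 0xC3 0x3F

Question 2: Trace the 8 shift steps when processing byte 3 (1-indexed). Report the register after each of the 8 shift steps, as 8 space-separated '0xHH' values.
After byte 1 (0x61): reg=0x7F
After byte 2 (0x4B): reg=0x8C
Register before byte 3: 0x8C
After XOR with byte 0x2B: 0xA7

Answer: 0x49 0x92 0x23 0x46 0x8C 0x1F 0x3E 0x7C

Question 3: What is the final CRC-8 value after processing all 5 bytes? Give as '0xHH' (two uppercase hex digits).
Answer: 0x3F

Derivation:
After byte 1 (0x61): reg=0x7F
After byte 2 (0x4B): reg=0x8C
After byte 3 (0x2B): reg=0x7C
After byte 4 (0x51): reg=0xC3
After byte 5 (0xCA): reg=0x3F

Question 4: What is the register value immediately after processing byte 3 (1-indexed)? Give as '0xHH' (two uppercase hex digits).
Answer: 0x7C

Derivation:
After byte 1 (0x61): reg=0x7F
After byte 2 (0x4B): reg=0x8C
After byte 3 (0x2B): reg=0x7C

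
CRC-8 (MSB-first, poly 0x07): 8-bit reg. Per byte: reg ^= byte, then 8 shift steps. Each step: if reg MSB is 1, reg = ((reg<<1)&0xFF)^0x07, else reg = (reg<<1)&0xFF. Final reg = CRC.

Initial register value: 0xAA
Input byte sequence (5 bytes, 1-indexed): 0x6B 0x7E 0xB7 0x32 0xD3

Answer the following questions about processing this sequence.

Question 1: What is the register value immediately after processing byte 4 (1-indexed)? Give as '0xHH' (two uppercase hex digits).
Answer: 0x4D

Derivation:
After byte 1 (0x6B): reg=0x49
After byte 2 (0x7E): reg=0x85
After byte 3 (0xB7): reg=0x9E
After byte 4 (0x32): reg=0x4D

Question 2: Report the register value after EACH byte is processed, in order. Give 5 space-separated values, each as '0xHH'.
0x49 0x85 0x9E 0x4D 0xD3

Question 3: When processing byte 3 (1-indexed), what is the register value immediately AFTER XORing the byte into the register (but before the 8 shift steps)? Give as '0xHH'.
Answer: 0x32

Derivation:
Register before byte 3: 0x85
Byte 3: 0xB7
0x85 XOR 0xB7 = 0x32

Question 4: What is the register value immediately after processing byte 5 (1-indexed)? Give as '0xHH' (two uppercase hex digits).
After byte 1 (0x6B): reg=0x49
After byte 2 (0x7E): reg=0x85
After byte 3 (0xB7): reg=0x9E
After byte 4 (0x32): reg=0x4D
After byte 5 (0xD3): reg=0xD3

Answer: 0xD3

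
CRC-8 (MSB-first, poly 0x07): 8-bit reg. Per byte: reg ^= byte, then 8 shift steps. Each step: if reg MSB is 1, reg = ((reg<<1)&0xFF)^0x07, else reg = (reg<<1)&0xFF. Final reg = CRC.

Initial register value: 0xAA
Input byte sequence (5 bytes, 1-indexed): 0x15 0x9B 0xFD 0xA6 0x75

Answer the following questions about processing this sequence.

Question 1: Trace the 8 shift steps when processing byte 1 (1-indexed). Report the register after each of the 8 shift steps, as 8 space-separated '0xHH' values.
Answer: 0x79 0xF2 0xE3 0xC1 0x85 0x0D 0x1A 0x34

Derivation:
Register before byte 1: 0xAA
After XOR with byte 0x15: 0xBF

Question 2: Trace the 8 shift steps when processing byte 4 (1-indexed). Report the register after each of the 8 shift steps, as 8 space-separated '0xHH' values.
Answer: 0x07 0x0E 0x1C 0x38 0x70 0xE0 0xC7 0x89

Derivation:
After byte 1 (0x15): reg=0x34
After byte 2 (0x9B): reg=0x44
After byte 3 (0xFD): reg=0x26
Register before byte 4: 0x26
After XOR with byte 0xA6: 0x80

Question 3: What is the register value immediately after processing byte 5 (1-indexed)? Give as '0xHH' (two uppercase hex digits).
Answer: 0xFA

Derivation:
After byte 1 (0x15): reg=0x34
After byte 2 (0x9B): reg=0x44
After byte 3 (0xFD): reg=0x26
After byte 4 (0xA6): reg=0x89
After byte 5 (0x75): reg=0xFA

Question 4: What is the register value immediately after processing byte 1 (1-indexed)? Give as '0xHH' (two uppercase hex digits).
Answer: 0x34

Derivation:
After byte 1 (0x15): reg=0x34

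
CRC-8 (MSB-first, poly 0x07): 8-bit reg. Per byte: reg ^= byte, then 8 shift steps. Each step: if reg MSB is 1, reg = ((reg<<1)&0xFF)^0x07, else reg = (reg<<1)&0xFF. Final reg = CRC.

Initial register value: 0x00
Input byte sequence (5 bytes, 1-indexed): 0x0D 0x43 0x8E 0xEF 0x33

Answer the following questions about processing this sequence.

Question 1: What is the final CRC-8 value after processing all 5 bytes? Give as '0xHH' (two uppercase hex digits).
After byte 1 (0x0D): reg=0x23
After byte 2 (0x43): reg=0x27
After byte 3 (0x8E): reg=0x56
After byte 4 (0xEF): reg=0x26
After byte 5 (0x33): reg=0x6B

Answer: 0x6B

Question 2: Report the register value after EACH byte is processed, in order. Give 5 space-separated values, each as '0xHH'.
0x23 0x27 0x56 0x26 0x6B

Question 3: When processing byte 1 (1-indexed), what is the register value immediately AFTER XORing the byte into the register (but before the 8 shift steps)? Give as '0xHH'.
Register before byte 1: 0x00
Byte 1: 0x0D
0x00 XOR 0x0D = 0x0D

Answer: 0x0D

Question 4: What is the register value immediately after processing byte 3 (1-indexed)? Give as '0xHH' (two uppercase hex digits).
Answer: 0x56

Derivation:
After byte 1 (0x0D): reg=0x23
After byte 2 (0x43): reg=0x27
After byte 3 (0x8E): reg=0x56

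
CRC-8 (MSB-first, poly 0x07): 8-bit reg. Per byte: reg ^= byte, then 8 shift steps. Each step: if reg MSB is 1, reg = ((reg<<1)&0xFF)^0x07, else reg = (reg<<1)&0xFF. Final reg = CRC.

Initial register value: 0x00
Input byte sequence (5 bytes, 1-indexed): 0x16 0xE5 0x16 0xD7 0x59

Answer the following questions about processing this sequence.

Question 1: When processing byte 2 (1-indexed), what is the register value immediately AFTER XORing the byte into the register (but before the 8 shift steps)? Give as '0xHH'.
Register before byte 2: 0x62
Byte 2: 0xE5
0x62 XOR 0xE5 = 0x87

Answer: 0x87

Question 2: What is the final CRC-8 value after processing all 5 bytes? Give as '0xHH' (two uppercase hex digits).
Answer: 0xD5

Derivation:
After byte 1 (0x16): reg=0x62
After byte 2 (0xE5): reg=0x9C
After byte 3 (0x16): reg=0xBF
After byte 4 (0xD7): reg=0x1F
After byte 5 (0x59): reg=0xD5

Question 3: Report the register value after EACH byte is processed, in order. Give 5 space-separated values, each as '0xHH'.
0x62 0x9C 0xBF 0x1F 0xD5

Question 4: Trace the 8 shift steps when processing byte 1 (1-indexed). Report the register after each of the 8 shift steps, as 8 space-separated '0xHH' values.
Answer: 0x2C 0x58 0xB0 0x67 0xCE 0x9B 0x31 0x62

Derivation:
Register before byte 1: 0x00
After XOR with byte 0x16: 0x16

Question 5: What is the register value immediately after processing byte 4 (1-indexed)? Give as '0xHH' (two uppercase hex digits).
Answer: 0x1F

Derivation:
After byte 1 (0x16): reg=0x62
After byte 2 (0xE5): reg=0x9C
After byte 3 (0x16): reg=0xBF
After byte 4 (0xD7): reg=0x1F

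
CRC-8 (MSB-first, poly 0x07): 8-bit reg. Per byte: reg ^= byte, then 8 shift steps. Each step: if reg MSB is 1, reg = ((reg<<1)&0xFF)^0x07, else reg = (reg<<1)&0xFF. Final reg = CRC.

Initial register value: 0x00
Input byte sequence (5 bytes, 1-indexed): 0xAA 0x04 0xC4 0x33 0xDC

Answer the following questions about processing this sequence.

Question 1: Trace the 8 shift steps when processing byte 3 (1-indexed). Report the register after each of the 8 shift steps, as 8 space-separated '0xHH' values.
After byte 1 (0xAA): reg=0x5F
After byte 2 (0x04): reg=0x86
Register before byte 3: 0x86
After XOR with byte 0xC4: 0x42

Answer: 0x84 0x0F 0x1E 0x3C 0x78 0xF0 0xE7 0xC9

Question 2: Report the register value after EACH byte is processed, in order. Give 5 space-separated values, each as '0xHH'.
0x5F 0x86 0xC9 0xE8 0x8C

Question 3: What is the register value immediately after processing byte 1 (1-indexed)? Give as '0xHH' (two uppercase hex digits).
Answer: 0x5F

Derivation:
After byte 1 (0xAA): reg=0x5F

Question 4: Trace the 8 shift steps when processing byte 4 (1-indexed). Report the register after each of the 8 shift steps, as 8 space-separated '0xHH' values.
Answer: 0xF3 0xE1 0xC5 0x8D 0x1D 0x3A 0x74 0xE8

Derivation:
After byte 1 (0xAA): reg=0x5F
After byte 2 (0x04): reg=0x86
After byte 3 (0xC4): reg=0xC9
Register before byte 4: 0xC9
After XOR with byte 0x33: 0xFA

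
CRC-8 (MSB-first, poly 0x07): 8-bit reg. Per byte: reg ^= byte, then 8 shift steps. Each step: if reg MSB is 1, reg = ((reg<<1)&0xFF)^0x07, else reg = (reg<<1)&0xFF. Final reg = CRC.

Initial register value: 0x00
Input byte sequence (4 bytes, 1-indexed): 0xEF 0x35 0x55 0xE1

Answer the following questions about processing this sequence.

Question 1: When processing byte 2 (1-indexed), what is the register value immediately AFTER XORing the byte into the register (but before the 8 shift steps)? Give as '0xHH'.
Answer: 0xB6

Derivation:
Register before byte 2: 0x83
Byte 2: 0x35
0x83 XOR 0x35 = 0xB6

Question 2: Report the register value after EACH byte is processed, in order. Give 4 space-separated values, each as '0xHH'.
0x83 0x0B 0x9D 0x73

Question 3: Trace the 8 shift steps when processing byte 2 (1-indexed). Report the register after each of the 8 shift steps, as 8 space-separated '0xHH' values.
Answer: 0x6B 0xD6 0xAB 0x51 0xA2 0x43 0x86 0x0B

Derivation:
After byte 1 (0xEF): reg=0x83
Register before byte 2: 0x83
After XOR with byte 0x35: 0xB6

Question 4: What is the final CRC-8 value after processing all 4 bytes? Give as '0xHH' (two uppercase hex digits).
After byte 1 (0xEF): reg=0x83
After byte 2 (0x35): reg=0x0B
After byte 3 (0x55): reg=0x9D
After byte 4 (0xE1): reg=0x73

Answer: 0x73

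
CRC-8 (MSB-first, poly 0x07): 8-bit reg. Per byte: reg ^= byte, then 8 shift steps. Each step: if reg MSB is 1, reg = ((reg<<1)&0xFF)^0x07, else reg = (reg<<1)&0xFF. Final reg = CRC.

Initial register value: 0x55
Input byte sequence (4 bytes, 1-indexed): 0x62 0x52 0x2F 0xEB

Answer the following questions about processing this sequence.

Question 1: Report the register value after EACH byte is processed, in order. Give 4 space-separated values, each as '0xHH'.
0x85 0x2B 0x1C 0xCB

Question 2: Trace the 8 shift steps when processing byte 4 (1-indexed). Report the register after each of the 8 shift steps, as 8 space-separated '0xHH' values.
After byte 1 (0x62): reg=0x85
After byte 2 (0x52): reg=0x2B
After byte 3 (0x2F): reg=0x1C
Register before byte 4: 0x1C
After XOR with byte 0xEB: 0xF7

Answer: 0xE9 0xD5 0xAD 0x5D 0xBA 0x73 0xE6 0xCB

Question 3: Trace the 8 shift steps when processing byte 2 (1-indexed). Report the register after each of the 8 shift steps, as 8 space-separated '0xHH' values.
Answer: 0xA9 0x55 0xAA 0x53 0xA6 0x4B 0x96 0x2B

Derivation:
After byte 1 (0x62): reg=0x85
Register before byte 2: 0x85
After XOR with byte 0x52: 0xD7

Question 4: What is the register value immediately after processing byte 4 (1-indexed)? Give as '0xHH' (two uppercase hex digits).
Answer: 0xCB

Derivation:
After byte 1 (0x62): reg=0x85
After byte 2 (0x52): reg=0x2B
After byte 3 (0x2F): reg=0x1C
After byte 4 (0xEB): reg=0xCB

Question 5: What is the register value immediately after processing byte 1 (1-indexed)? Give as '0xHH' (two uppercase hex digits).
After byte 1 (0x62): reg=0x85

Answer: 0x85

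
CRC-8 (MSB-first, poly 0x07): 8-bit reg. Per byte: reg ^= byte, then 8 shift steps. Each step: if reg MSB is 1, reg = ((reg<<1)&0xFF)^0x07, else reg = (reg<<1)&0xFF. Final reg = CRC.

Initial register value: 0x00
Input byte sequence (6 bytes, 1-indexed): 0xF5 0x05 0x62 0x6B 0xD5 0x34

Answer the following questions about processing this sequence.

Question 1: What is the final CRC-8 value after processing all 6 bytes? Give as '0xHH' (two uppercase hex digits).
After byte 1 (0xF5): reg=0xC5
After byte 2 (0x05): reg=0x4E
After byte 3 (0x62): reg=0xC4
After byte 4 (0x6B): reg=0x44
After byte 5 (0xD5): reg=0xFE
After byte 6 (0x34): reg=0x78

Answer: 0x78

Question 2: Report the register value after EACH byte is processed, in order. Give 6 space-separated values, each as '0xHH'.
0xC5 0x4E 0xC4 0x44 0xFE 0x78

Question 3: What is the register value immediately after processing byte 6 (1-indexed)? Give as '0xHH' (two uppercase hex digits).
Answer: 0x78

Derivation:
After byte 1 (0xF5): reg=0xC5
After byte 2 (0x05): reg=0x4E
After byte 3 (0x62): reg=0xC4
After byte 4 (0x6B): reg=0x44
After byte 5 (0xD5): reg=0xFE
After byte 6 (0x34): reg=0x78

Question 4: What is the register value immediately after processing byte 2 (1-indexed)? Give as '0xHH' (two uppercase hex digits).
After byte 1 (0xF5): reg=0xC5
After byte 2 (0x05): reg=0x4E

Answer: 0x4E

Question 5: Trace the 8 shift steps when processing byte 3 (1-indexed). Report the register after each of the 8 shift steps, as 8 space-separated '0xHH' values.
After byte 1 (0xF5): reg=0xC5
After byte 2 (0x05): reg=0x4E
Register before byte 3: 0x4E
After XOR with byte 0x62: 0x2C

Answer: 0x58 0xB0 0x67 0xCE 0x9B 0x31 0x62 0xC4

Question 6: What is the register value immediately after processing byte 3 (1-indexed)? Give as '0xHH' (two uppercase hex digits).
Answer: 0xC4

Derivation:
After byte 1 (0xF5): reg=0xC5
After byte 2 (0x05): reg=0x4E
After byte 3 (0x62): reg=0xC4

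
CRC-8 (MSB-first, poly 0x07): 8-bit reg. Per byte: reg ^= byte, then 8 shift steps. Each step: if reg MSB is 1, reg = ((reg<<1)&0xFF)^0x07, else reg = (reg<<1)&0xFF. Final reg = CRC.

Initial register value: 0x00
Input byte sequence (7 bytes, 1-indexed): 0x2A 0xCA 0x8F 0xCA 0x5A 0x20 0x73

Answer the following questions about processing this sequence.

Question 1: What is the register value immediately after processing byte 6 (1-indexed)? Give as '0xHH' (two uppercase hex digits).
Answer: 0x23

Derivation:
After byte 1 (0x2A): reg=0xD6
After byte 2 (0xCA): reg=0x54
After byte 3 (0x8F): reg=0x0F
After byte 4 (0xCA): reg=0x55
After byte 5 (0x5A): reg=0x2D
After byte 6 (0x20): reg=0x23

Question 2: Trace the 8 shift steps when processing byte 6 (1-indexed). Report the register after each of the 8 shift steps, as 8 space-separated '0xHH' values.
After byte 1 (0x2A): reg=0xD6
After byte 2 (0xCA): reg=0x54
After byte 3 (0x8F): reg=0x0F
After byte 4 (0xCA): reg=0x55
After byte 5 (0x5A): reg=0x2D
Register before byte 6: 0x2D
After XOR with byte 0x20: 0x0D

Answer: 0x1A 0x34 0x68 0xD0 0xA7 0x49 0x92 0x23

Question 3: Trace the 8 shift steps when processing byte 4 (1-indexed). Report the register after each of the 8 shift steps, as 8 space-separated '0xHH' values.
After byte 1 (0x2A): reg=0xD6
After byte 2 (0xCA): reg=0x54
After byte 3 (0x8F): reg=0x0F
Register before byte 4: 0x0F
After XOR with byte 0xCA: 0xC5

Answer: 0x8D 0x1D 0x3A 0x74 0xE8 0xD7 0xA9 0x55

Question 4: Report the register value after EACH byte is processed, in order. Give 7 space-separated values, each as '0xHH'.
0xD6 0x54 0x0F 0x55 0x2D 0x23 0xB7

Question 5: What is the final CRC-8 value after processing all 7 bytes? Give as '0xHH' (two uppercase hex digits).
After byte 1 (0x2A): reg=0xD6
After byte 2 (0xCA): reg=0x54
After byte 3 (0x8F): reg=0x0F
After byte 4 (0xCA): reg=0x55
After byte 5 (0x5A): reg=0x2D
After byte 6 (0x20): reg=0x23
After byte 7 (0x73): reg=0xB7

Answer: 0xB7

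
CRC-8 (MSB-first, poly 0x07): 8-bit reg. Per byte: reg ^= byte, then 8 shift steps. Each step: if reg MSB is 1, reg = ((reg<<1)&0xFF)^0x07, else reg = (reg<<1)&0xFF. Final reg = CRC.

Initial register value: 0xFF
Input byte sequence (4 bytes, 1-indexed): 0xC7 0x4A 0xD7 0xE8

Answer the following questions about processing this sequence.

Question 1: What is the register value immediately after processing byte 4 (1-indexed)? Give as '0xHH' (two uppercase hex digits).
Answer: 0x5F

Derivation:
After byte 1 (0xC7): reg=0xA8
After byte 2 (0x4A): reg=0xA0
After byte 3 (0xD7): reg=0x42
After byte 4 (0xE8): reg=0x5F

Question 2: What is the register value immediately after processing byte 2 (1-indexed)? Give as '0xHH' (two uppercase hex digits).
After byte 1 (0xC7): reg=0xA8
After byte 2 (0x4A): reg=0xA0

Answer: 0xA0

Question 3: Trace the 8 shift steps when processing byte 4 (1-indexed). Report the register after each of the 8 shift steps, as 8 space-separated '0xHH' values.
Answer: 0x53 0xA6 0x4B 0x96 0x2B 0x56 0xAC 0x5F

Derivation:
After byte 1 (0xC7): reg=0xA8
After byte 2 (0x4A): reg=0xA0
After byte 3 (0xD7): reg=0x42
Register before byte 4: 0x42
After XOR with byte 0xE8: 0xAA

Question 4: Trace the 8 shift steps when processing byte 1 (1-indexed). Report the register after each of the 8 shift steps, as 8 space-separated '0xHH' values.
Answer: 0x70 0xE0 0xC7 0x89 0x15 0x2A 0x54 0xA8

Derivation:
Register before byte 1: 0xFF
After XOR with byte 0xC7: 0x38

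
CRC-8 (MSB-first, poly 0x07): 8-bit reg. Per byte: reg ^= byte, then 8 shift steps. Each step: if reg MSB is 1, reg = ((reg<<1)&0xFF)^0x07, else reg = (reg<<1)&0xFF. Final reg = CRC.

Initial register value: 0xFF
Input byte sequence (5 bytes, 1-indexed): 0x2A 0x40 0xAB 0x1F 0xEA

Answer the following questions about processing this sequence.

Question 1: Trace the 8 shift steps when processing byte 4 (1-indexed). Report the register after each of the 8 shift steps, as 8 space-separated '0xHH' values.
Answer: 0xE1 0xC5 0x8D 0x1D 0x3A 0x74 0xE8 0xD7

Derivation:
After byte 1 (0x2A): reg=0x25
After byte 2 (0x40): reg=0x3C
After byte 3 (0xAB): reg=0xEC
Register before byte 4: 0xEC
After XOR with byte 0x1F: 0xF3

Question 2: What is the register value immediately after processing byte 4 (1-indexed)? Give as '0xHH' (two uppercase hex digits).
Answer: 0xD7

Derivation:
After byte 1 (0x2A): reg=0x25
After byte 2 (0x40): reg=0x3C
After byte 3 (0xAB): reg=0xEC
After byte 4 (0x1F): reg=0xD7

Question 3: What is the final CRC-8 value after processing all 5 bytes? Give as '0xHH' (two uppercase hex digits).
After byte 1 (0x2A): reg=0x25
After byte 2 (0x40): reg=0x3C
After byte 3 (0xAB): reg=0xEC
After byte 4 (0x1F): reg=0xD7
After byte 5 (0xEA): reg=0xB3

Answer: 0xB3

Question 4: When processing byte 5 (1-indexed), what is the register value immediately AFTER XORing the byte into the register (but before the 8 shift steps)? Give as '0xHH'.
Register before byte 5: 0xD7
Byte 5: 0xEA
0xD7 XOR 0xEA = 0x3D

Answer: 0x3D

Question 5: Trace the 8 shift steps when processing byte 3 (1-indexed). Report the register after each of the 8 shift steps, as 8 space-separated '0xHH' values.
Answer: 0x29 0x52 0xA4 0x4F 0x9E 0x3B 0x76 0xEC

Derivation:
After byte 1 (0x2A): reg=0x25
After byte 2 (0x40): reg=0x3C
Register before byte 3: 0x3C
After XOR with byte 0xAB: 0x97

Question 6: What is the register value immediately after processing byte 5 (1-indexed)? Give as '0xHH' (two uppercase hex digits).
After byte 1 (0x2A): reg=0x25
After byte 2 (0x40): reg=0x3C
After byte 3 (0xAB): reg=0xEC
After byte 4 (0x1F): reg=0xD7
After byte 5 (0xEA): reg=0xB3

Answer: 0xB3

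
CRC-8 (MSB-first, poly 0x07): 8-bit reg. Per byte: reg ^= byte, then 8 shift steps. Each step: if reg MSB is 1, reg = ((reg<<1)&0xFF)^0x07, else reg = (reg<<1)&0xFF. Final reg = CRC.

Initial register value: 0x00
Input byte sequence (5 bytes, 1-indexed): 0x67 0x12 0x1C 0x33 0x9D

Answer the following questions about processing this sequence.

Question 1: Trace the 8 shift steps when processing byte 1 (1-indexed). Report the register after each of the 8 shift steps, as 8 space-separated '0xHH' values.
Answer: 0xCE 0x9B 0x31 0x62 0xC4 0x8F 0x19 0x32

Derivation:
Register before byte 1: 0x00
After XOR with byte 0x67: 0x67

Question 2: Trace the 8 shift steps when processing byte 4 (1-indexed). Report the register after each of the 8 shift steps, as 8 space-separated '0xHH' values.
Answer: 0x95 0x2D 0x5A 0xB4 0x6F 0xDE 0xBB 0x71

Derivation:
After byte 1 (0x67): reg=0x32
After byte 2 (0x12): reg=0xE0
After byte 3 (0x1C): reg=0xFA
Register before byte 4: 0xFA
After XOR with byte 0x33: 0xC9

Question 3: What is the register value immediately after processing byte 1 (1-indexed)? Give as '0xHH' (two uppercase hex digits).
Answer: 0x32

Derivation:
After byte 1 (0x67): reg=0x32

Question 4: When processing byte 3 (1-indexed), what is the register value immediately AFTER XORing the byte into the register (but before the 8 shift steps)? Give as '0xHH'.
Answer: 0xFC

Derivation:
Register before byte 3: 0xE0
Byte 3: 0x1C
0xE0 XOR 0x1C = 0xFC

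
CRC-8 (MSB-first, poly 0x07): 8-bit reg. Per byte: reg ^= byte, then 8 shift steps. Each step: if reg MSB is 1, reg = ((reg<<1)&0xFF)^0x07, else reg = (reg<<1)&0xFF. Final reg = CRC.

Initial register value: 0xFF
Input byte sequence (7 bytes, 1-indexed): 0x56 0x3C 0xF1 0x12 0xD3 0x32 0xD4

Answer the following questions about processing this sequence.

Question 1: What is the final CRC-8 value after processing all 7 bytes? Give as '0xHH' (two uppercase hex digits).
Answer: 0x13

Derivation:
After byte 1 (0x56): reg=0x56
After byte 2 (0x3C): reg=0x11
After byte 3 (0xF1): reg=0xAE
After byte 4 (0x12): reg=0x3D
After byte 5 (0xD3): reg=0x84
After byte 6 (0x32): reg=0x0B
After byte 7 (0xD4): reg=0x13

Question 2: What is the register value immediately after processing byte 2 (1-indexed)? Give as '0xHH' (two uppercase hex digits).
Answer: 0x11

Derivation:
After byte 1 (0x56): reg=0x56
After byte 2 (0x3C): reg=0x11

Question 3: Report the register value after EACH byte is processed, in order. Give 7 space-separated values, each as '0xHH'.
0x56 0x11 0xAE 0x3D 0x84 0x0B 0x13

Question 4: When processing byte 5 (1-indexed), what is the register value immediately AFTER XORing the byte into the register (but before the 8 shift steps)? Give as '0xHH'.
Register before byte 5: 0x3D
Byte 5: 0xD3
0x3D XOR 0xD3 = 0xEE

Answer: 0xEE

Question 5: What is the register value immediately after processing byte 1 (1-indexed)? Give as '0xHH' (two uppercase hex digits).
Answer: 0x56

Derivation:
After byte 1 (0x56): reg=0x56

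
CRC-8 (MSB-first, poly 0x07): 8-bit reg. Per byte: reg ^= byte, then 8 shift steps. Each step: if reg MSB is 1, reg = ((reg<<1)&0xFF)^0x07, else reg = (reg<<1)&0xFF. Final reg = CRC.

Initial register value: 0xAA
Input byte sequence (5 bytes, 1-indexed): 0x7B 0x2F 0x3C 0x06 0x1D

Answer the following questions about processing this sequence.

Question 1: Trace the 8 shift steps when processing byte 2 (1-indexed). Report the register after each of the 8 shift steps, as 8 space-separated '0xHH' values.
Answer: 0x2C 0x58 0xB0 0x67 0xCE 0x9B 0x31 0x62

Derivation:
After byte 1 (0x7B): reg=0x39
Register before byte 2: 0x39
After XOR with byte 0x2F: 0x16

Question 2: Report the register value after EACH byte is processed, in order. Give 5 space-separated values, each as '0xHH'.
0x39 0x62 0x9D 0xC8 0x25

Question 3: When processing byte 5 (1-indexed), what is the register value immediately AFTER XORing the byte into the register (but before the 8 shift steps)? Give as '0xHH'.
Answer: 0xD5

Derivation:
Register before byte 5: 0xC8
Byte 5: 0x1D
0xC8 XOR 0x1D = 0xD5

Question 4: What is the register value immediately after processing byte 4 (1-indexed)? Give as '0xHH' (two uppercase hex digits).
After byte 1 (0x7B): reg=0x39
After byte 2 (0x2F): reg=0x62
After byte 3 (0x3C): reg=0x9D
After byte 4 (0x06): reg=0xC8

Answer: 0xC8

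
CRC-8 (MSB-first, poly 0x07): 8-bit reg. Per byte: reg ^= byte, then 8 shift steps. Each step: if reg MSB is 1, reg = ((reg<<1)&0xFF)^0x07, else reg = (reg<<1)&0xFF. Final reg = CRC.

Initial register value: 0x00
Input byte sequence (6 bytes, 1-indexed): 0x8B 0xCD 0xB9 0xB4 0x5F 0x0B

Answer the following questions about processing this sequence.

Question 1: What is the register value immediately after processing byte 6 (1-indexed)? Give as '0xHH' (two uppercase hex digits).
After byte 1 (0x8B): reg=0xB8
After byte 2 (0xCD): reg=0x4C
After byte 3 (0xB9): reg=0xC5
After byte 4 (0xB4): reg=0x50
After byte 5 (0x5F): reg=0x2D
After byte 6 (0x0B): reg=0xF2

Answer: 0xF2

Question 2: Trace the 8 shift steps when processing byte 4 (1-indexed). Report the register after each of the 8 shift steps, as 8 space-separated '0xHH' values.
After byte 1 (0x8B): reg=0xB8
After byte 2 (0xCD): reg=0x4C
After byte 3 (0xB9): reg=0xC5
Register before byte 4: 0xC5
After XOR with byte 0xB4: 0x71

Answer: 0xE2 0xC3 0x81 0x05 0x0A 0x14 0x28 0x50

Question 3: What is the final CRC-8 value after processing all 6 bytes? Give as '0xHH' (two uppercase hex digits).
After byte 1 (0x8B): reg=0xB8
After byte 2 (0xCD): reg=0x4C
After byte 3 (0xB9): reg=0xC5
After byte 4 (0xB4): reg=0x50
After byte 5 (0x5F): reg=0x2D
After byte 6 (0x0B): reg=0xF2

Answer: 0xF2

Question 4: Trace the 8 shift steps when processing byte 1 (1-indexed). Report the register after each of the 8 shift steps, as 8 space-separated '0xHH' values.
Register before byte 1: 0x00
After XOR with byte 0x8B: 0x8B

Answer: 0x11 0x22 0x44 0x88 0x17 0x2E 0x5C 0xB8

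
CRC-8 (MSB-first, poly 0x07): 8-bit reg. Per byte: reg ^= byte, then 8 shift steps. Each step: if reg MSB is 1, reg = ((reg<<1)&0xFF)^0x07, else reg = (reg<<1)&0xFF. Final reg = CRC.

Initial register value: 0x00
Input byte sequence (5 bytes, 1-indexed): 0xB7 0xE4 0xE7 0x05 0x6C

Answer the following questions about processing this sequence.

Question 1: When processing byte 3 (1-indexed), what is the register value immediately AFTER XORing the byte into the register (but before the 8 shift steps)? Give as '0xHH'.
Answer: 0x71

Derivation:
Register before byte 3: 0x96
Byte 3: 0xE7
0x96 XOR 0xE7 = 0x71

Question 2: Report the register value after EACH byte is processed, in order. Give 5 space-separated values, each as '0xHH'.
0x0C 0x96 0x50 0xAC 0x4E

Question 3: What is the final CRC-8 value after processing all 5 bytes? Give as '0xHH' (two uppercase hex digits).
After byte 1 (0xB7): reg=0x0C
After byte 2 (0xE4): reg=0x96
After byte 3 (0xE7): reg=0x50
After byte 4 (0x05): reg=0xAC
After byte 5 (0x6C): reg=0x4E

Answer: 0x4E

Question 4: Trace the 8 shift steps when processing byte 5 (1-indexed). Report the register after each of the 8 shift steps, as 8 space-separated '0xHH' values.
After byte 1 (0xB7): reg=0x0C
After byte 2 (0xE4): reg=0x96
After byte 3 (0xE7): reg=0x50
After byte 4 (0x05): reg=0xAC
Register before byte 5: 0xAC
After XOR with byte 0x6C: 0xC0

Answer: 0x87 0x09 0x12 0x24 0x48 0x90 0x27 0x4E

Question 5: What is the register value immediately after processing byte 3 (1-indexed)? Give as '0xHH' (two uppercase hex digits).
Answer: 0x50

Derivation:
After byte 1 (0xB7): reg=0x0C
After byte 2 (0xE4): reg=0x96
After byte 3 (0xE7): reg=0x50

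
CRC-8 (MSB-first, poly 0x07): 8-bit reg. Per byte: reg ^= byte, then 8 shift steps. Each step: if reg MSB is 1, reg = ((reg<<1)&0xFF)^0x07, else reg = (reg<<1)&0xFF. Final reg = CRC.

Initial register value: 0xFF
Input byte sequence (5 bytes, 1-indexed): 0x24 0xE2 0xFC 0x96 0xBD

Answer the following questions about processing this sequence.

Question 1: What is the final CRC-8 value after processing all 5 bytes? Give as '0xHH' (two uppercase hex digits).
Answer: 0xA9

Derivation:
After byte 1 (0x24): reg=0x0F
After byte 2 (0xE2): reg=0x8D
After byte 3 (0xFC): reg=0x50
After byte 4 (0x96): reg=0x5C
After byte 5 (0xBD): reg=0xA9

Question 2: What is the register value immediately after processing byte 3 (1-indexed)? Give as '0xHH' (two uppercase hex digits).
Answer: 0x50

Derivation:
After byte 1 (0x24): reg=0x0F
After byte 2 (0xE2): reg=0x8D
After byte 3 (0xFC): reg=0x50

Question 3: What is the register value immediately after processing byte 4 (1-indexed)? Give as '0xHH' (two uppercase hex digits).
After byte 1 (0x24): reg=0x0F
After byte 2 (0xE2): reg=0x8D
After byte 3 (0xFC): reg=0x50
After byte 4 (0x96): reg=0x5C

Answer: 0x5C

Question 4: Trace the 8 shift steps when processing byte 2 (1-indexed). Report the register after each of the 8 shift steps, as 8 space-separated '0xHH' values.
After byte 1 (0x24): reg=0x0F
Register before byte 2: 0x0F
After XOR with byte 0xE2: 0xED

Answer: 0xDD 0xBD 0x7D 0xFA 0xF3 0xE1 0xC5 0x8D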